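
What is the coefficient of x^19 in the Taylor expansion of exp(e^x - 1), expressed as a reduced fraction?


exp(e^x - 1) = sum_{k>=0} Bell_k x^k / k!, where Bell_k is the k-th Bell number.
So the coefficient of x^19 is Bell_19 / 19!.
Computing: Bell_19 = 5832742205057 and 19! = 121645100408832000, giving
5832742205057/121645100408832000 = 5832742205057/121645100408832000.

5832742205057/121645100408832000


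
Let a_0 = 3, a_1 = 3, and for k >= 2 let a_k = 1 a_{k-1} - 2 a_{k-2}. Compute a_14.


Iterating the recurrence forward:
a_0 = 3
a_1 = 3
a_2 = 1*3 - 2*3 = -3
a_3 = 1*-3 - 2*3 = -9
a_4 = 1*-9 - 2*-3 = -3
a_5 = 1*-3 - 2*-9 = 15
a_6 = 1*15 - 2*-3 = 21
a_7 = 1*21 - 2*15 = -9
a_8 = 1*-9 - 2*21 = -51
a_9 = 1*-51 - 2*-9 = -33
a_10 = 1*-33 - 2*-51 = 69
a_11 = 1*69 - 2*-33 = 135
a_12 = 1*135 - 2*69 = -3
a_13 = 1*-3 - 2*135 = -273
a_14 = 1*-273 - 2*-3 = -267
So a_14 = -267.

-267


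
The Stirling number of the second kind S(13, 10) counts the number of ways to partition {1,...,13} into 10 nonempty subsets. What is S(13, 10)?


Using the explicit formula S(n,k) = (1/k!) sum_{j=0}^{k} (-1)^(k-j) C(k,j) j^n:
S(13, 10) = 39325
Equivalently, S(n,k) is n! times the coefficient of x^n in the EGF (e^x - 1)^k / k!.

39325


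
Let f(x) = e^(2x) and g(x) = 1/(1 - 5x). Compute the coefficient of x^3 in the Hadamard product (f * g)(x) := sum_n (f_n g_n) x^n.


Expanding: f_k = 2^k/k! (from e^(2x)) and g_k = 5^k (from 1/(1 - 5x)). So the Hadamard coefficient (f * g)_k = 2^k 5^k / k! = (10)^k / k!.
For k = 3: 10^3/3! = 1000/6 = 500/3.

500/3


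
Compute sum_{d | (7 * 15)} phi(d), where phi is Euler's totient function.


First, 7 * 15 = 105. One classical identity is sum_{d | n} phi(d) = n (each k in [1, n] has a unique gcd with n, and among the k's with gcd(k, n) = n/d there are phi(d) of them). So the sum equals 105. We also verify directly:
Divisors of 105: 1, 3, 5, 7, 15, 21, 35, 105.
phi values: 1, 2, 4, 6, 8, 12, 24, 48.
Sum = 105.

105


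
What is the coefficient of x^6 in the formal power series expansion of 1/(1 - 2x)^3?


The general identity 1/(1 - c x)^r = sum_{k>=0} c^k C(k + r - 1, r - 1) x^k follows by substituting y = c x into 1/(1 - y)^r = sum_{k>=0} C(k + r - 1, r - 1) y^k.
For c = 2, r = 3, k = 6:
2^6 * C(8, 2) = 64 * 28 = 1792.

1792


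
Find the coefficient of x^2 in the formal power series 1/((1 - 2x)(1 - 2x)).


By partial fractions or Cauchy convolution:
The coefficient equals sum_{k=0}^{2} 2^k * 2^(2-k).
= 12

12


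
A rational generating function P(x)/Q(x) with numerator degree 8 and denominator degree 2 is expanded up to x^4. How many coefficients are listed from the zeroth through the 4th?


Expanding up to x^4 gives the coefficients for x^0, x^1, ..., x^4.
That is 4 + 1 = 5 coefficients in total.

5


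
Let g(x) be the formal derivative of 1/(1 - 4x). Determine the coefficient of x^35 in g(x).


Differentiate termwise: d/dx sum_{k>=0} 4^k x^k = sum_{k>=1} k 4^k x^(k-1) = sum_{j>=0} (j+1) 4^(j+1) x^j.
Equivalently, d/dx [1/(1 - 4x)] = 4/(1 - 4x)^2.
For j = 35: 36 * 4^36 = 36 * 4722366482869645213696 = 170005193383307227693056.

170005193383307227693056


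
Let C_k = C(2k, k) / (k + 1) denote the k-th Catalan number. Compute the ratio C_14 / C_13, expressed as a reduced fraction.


Using C_k = (2k)! / (k! (k+1)!), the ratio C_{k+1}/C_k simplifies to
C_{k+1}/C_k = [(2k+2)! / ((k+1)! (k+2)!)] * [k! (k+1)! / (2k)!]
 = (2k+2)(2k+1) / ((k+1)(k+2)) = 2(2k+1) / (k+2).
For k = 13: 2(2*13 + 1) / (13 + 2) = 54/15 = 18/5.

18/5


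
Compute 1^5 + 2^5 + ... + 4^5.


This power sum has a closed form given by Faulhaber's formula
sum_{k=1}^{m} k^p = (1 / (p + 1)) * sum_{j=0}^{p} C(p + 1, j) B_j m^(p + 1 - j),
but for small m direct computation is fastest:
1 + 32 + 243 + 1024 = 1300.

1300


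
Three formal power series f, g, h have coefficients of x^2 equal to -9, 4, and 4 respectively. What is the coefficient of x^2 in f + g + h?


Series addition is componentwise:
-9 + 4 + 4
= -1

-1


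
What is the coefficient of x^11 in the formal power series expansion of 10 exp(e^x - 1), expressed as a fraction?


exp(e^x - 1) is the exponential generating function for the Bell numbers Bell_k: exp(e^x - 1) = sum_{k>=0} Bell_k x^k / k!.
So the coefficient of x^11 in 10 exp(e^x - 1) is 10 Bell_11 / 11!.
Computing: Bell_11 = 678570 and 11! = 39916800, giving
10 * 678570/39916800 = 22619/133056.

22619/133056


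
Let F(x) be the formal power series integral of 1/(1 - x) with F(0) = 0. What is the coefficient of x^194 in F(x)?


1/(1 - x) = sum_{k>=0} x^k. Integrating termwise and using F(0) = 0 gives
F(x) = sum_{k>=0} x^(k+1) / (k+1) = sum_{m>=1} x^m / m = -ln(1 - x).
So the coefficient of x^194 is 1/194 = 1/194.

1/194


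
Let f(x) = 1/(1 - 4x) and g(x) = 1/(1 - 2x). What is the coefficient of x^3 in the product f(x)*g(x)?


The coefficient of x^n in f*g is the Cauchy product: sum_{k=0}^{n} a^k * b^(n-k).
With a=4, b=2, n=3:
sum_{k=0}^{3} 4^k * 2^(3-k)
= 120

120


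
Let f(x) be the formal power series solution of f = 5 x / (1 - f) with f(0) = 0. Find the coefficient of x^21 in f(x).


Apply Lagrange inversion: f = 5 x * phi(f) with phi(t) = 1/(1 - t), so
[x^n] f = 5^n * (1/n) [t^(n-1)] phi(t)^n = 5^n * (1/n) [t^(n-1)] (1 - t)^(-n) = 5^n * (1/n) C(2n - 2, n - 1) = 5^n * C_{n-1}.
For n = 21: C_20 = C(40, 20) / 21 = 137846528820/21 = 6564120420.
With the 5^21 = 476837158203125 factor, the coefficient is 476837158203125 * 6564120420 = 3130016527175903320312500.

3130016527175903320312500


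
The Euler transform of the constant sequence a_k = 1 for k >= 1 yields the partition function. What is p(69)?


The Euler transform converts the sequence a_k = 1 into the number of integer partitions.
Using the recurrence or dynamic programming:
p(69) = 3554345

3554345


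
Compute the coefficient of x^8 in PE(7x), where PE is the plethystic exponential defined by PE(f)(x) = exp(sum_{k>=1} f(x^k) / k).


With f(x) = 7x, the exponent is sum_{k>=1} 7 x^k / k = 7 * (-ln(1 - x)). Exponentiating:
PE(7x) = exp(-7 ln(1 - x)) = 1/(1 - x)^7.
By the negative binomial expansion, [x^n] 1/(1 - x)^7 = C(n + 6, 6).
For n = 8: C(14, 6) = 3003.

3003


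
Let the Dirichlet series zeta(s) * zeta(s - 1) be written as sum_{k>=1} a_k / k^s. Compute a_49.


Convolution gives a_k = sum_{d | k} d * 1 = sum_{d | k} d = sigma(k), the sum of positive divisors of k.
For k = 49, the divisors are 1, 7, 49, so
sigma(49) = 1 + 7 + 49 = 57.

57


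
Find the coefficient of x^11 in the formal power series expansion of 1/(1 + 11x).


Write 1/(1 + c x) = 1/(1 - (-c) x) and apply the geometric-series identity
1/(1 - y) = sum_{k>=0} y^k to get 1/(1 + c x) = sum_{k>=0} (-c)^k x^k.
So the coefficient of x^k is (-c)^k = (-1)^k * c^k.
Here c = 11 and k = 11:
(-11)^11 = -1 * 285311670611 = -285311670611

-285311670611


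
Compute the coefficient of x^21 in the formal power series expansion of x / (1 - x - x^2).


Let f(x) = sum_{k>=0} a_k x^k. Multiplying f(x) * (1 - x - x^2) = x and matching coefficients gives a_0 = 0, a_1 = 1, and a_k = a_{k-1} + a_{k-2} for k >= 2. These are the Fibonacci numbers F_k.
Iterating from F_0 = 0, F_1 = 1:
F_0=0, F_1=1, F_2=1, F_3=2, F_4=3, F_5=5, F_6=8, F_7=13, F_8=21, F_9=34, ...
F_21 = 10946.

10946


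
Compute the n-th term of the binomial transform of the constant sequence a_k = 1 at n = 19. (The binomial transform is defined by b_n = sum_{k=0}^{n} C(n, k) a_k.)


With a_k = 1 for all k, b_n = sum_{k=0}^{n} C(n, k) = 2^n by the binomial theorem.
For n = 19: 2^19 = 524288.

524288


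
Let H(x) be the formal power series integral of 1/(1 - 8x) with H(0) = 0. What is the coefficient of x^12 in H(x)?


1/(1 - 8x) = sum_{k>=0} 8^k x^k. Integrating termwise with H(0) = 0:
H(x) = sum_{k>=0} 8^k x^(k+1) / (k+1) = sum_{m>=1} 8^(m-1) x^m / m.
For m = 12: 8^11/12 = 8589934592/12 = 2147483648/3.

2147483648/3


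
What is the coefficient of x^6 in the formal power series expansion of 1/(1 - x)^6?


The expansion 1/(1 - x)^r = sum_{k>=0} C(k + r - 1, r - 1) x^k follows from the multiset / negative-binomial theorem (or from repeated differentiation of the geometric series).
For r = 6 and k = 6:
C(11, 5) = 39916800 / (120 * 720) = 462.

462


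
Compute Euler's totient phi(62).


phi(n) counts integers in [1, n] coprime to n. Using the multiplicative formula phi(n) = n * prod_{p | n} (1 - 1/p):
62 = 2 * 31, so
phi(62) = 62 * (1 - 1/2) * (1 - 1/31) = 30.

30


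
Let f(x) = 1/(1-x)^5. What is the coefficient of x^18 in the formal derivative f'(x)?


Differentiate: d/dx [ 1/(1-x)^r ] = r / (1-x)^(r+1).
Here r = 5, so f'(x) = 5 / (1-x)^6.
The expansion of 1/(1-x)^(r+1) has coefficient of x^n equal to C(n+r, r).
So the coefficient of x^18 in f'(x) is
5 * C(23, 5) = 5 * 33649 = 168245

168245


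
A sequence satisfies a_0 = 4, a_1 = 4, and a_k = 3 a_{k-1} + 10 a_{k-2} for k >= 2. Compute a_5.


The characteristic equation is t^2 - 3 t - 10 = 0, with roots r_1 = 5 and r_2 = -2 (so c_1 = r_1 + r_2, c_2 = -r_1 r_2 as required).
One can use the closed form a_n = A r_1^n + B r_2^n, but direct iteration is more reliable:
a_0 = 4, a_1 = 4, a_2 = 52, a_3 = 196, a_4 = 1108, a_5 = 5284.
So a_5 = 5284.

5284


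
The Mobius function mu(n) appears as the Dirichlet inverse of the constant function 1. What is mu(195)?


195 = 3 * 5 * 13 (all distinct primes).
mu(195) = (-1)^3 = -1

-1


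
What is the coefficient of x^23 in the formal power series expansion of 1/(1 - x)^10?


The negative binomial / multiset identity is
1/(1 - x)^r = sum_{k>=0} C(k + r - 1, r - 1) x^k.
Here r = 10 and k = 23, so the coefficient is
C(23 + 9, 9) = C(32, 9)
= 28048800

28048800


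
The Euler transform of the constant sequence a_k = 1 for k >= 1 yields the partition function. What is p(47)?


The Euler transform converts the sequence a_k = 1 into the number of integer partitions.
Using the recurrence or dynamic programming:
p(47) = 124754

124754


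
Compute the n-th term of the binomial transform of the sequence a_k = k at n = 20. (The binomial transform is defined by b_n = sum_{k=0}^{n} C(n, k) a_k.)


With a_k = k, b_n = sum_{k=0}^{n} C(n, k) k. Using k * C(n, k) = n * C(n-1, k-1) gives b_n = n * sum_{k>=1} C(n-1, k-1) = n * 2^(n-1).
For n = 20: 20 * 2^19 = 20 * 524288 = 10485760.

10485760


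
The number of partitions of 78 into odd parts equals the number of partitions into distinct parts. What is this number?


Computing partitions of 78 into odd parts (1, 3, 5, ...):
Using the generating function prod_{k>=0} 1/(1-x^(2k+1)),
the count is 64234

64234


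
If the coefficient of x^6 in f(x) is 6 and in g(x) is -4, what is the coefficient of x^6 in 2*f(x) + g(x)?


Scalar multiplication scales coefficients: 2 * 6 = 12.
Then add the g coefficient: 12 + -4
= 8

8


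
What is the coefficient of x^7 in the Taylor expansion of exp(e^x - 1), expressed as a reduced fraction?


exp(e^x - 1) = sum_{k>=0} Bell_k x^k / k!, where Bell_k is the k-th Bell number.
So the coefficient of x^7 is Bell_7 / 7!.
Computing: Bell_7 = 877 and 7! = 5040, giving
877/5040 = 877/5040.

877/5040


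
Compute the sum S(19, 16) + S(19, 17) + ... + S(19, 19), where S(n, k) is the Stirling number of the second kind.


By definition, S(n, k) counts partitions of an n-set into exactly k nonempty blocks.
Computing row n = 19 for k = 16..19:
S(19, k): 527136, 12597, 171, 1
Sum = 539905.

539905


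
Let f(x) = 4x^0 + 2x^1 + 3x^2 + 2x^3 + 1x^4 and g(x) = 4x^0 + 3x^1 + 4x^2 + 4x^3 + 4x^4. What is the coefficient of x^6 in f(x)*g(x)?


Cauchy product at x^6:
3*4 + 2*4 + 1*4
= 24

24


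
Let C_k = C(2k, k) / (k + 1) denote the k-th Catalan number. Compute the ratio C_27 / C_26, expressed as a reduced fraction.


Using C_k = (2k)! / (k! (k+1)!), the ratio C_{k+1}/C_k simplifies to
C_{k+1}/C_k = [(2k+2)! / ((k+1)! (k+2)!)] * [k! (k+1)! / (2k)!]
 = (2k+2)(2k+1) / ((k+1)(k+2)) = 2(2k+1) / (k+2).
For k = 26: 2(2*26 + 1) / (26 + 2) = 106/28 = 53/14.

53/14


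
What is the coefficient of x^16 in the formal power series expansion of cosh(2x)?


The Maclaurin series is cosh(t) = sum_{m>=0} t^(2m) / (2m)!, so substituting t = 2x, only even powers of x are nonzero, with coefficient of x^(2m) equal to 2^(2m) / (2m)!.
For x^16 the coefficient is 2^16/16! = 65536/20922789888000 = 2/638512875.

2/638512875


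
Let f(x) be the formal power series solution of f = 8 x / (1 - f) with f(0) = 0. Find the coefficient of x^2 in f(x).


Apply Lagrange inversion: f = 8 x * phi(f) with phi(t) = 1/(1 - t), so
[x^n] f = 8^n * (1/n) [t^(n-1)] phi(t)^n = 8^n * (1/n) [t^(n-1)] (1 - t)^(-n) = 8^n * (1/n) C(2n - 2, n - 1) = 8^n * C_{n-1}.
For n = 2: C_1 = C(2, 1) / 2 = 2/2 = 1.
With the 8^2 = 64 factor, the coefficient is 64 * 1 = 64.

64


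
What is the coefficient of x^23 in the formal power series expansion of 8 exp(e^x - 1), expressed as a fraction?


exp(e^x - 1) is the exponential generating function for the Bell numbers Bell_k: exp(e^x - 1) = sum_{k>=0} Bell_k x^k / k!.
So the coefficient of x^23 in 8 exp(e^x - 1) is 8 Bell_23 / 23!.
Computing: Bell_23 = 44152005855084346 and 23! = 25852016738884976640000, giving
8 * 44152005855084346/25852016738884976640000 = 22076002927542173/1615751046180311040000.

22076002927542173/1615751046180311040000


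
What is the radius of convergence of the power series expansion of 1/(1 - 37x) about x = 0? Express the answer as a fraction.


Expanding 1/(1 - 37x) = sum_{k>=0} 37^k x^k, the series converges when |37x| < 1, i.e., |x| < 1/37.
So the radius of convergence is 1/37 = 1/37.

1/37


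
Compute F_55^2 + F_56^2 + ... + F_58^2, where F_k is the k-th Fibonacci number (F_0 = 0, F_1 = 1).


There is a standard identity sum_{k=0}^{N} F_k^2 = F_N * F_{N+1} (proved inductively from the telescoping relation F_k^2 = F_k F_{k+1} - F_{k-1} F_k). Then
sum_{k=55}^{58} F_k^2 = F_58 F_59 - F_54 F_55.
Computing: F_58 = 591286729879, F_59 = 956722026041, F_54 = 86267571272, F_55 = 139583862445.
Sum = 591286729879 * 956722026041 - 86267571272 * 139583862445 = 553655477379099289098999.

553655477379099289098999


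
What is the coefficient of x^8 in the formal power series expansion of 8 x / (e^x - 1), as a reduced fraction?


The exponential generating function for Bernoulli numbers is
x / (e^x - 1) = sum_{k>=0} B_k x^k / k!.
So the coefficient of x^8 in 8 x / (e^x - 1) is 8 B_8 / 8!.
Computing: B_8 = -1/30, 8! = 40320, giving
8 * -1/30 / 40320 = -1/151200.

-1/151200


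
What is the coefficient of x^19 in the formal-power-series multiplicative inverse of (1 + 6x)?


The inverse is 1/(1 + 6x). Apply the geometric identity 1/(1 - y) = sum_{k>=0} y^k with y = -6x:
1/(1 + 6x) = sum_{k>=0} (-6)^k x^k.
So the coefficient of x^19 is (-6)^19 = -609359740010496.

-609359740010496


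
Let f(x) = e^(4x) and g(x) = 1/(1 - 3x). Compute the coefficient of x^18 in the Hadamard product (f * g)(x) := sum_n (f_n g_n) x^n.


Expanding: f_k = 4^k/k! (from e^(4x)) and g_k = 3^k (from 1/(1 - 3x)). So the Hadamard coefficient (f * g)_k = 4^k 3^k / k! = (12)^k / k!.
For k = 18: 12^18/18! = 26623333280885243904/6402373705728000 = 61917364224/14889875.

61917364224/14889875


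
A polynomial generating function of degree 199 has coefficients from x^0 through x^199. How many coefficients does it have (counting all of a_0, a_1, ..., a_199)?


A polynomial of degree 199 takes the form a_0 + a_1 x + ... + a_199 x^199.
The number of coefficients is 199 + 1 = 200.

200


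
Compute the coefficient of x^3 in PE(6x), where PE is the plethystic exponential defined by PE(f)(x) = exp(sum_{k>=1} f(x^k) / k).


With f(x) = 6x, the exponent is sum_{k>=1} 6 x^k / k = 6 * (-ln(1 - x)). Exponentiating:
PE(6x) = exp(-6 ln(1 - x)) = 1/(1 - x)^6.
By the negative binomial expansion, [x^n] 1/(1 - x)^6 = C(n + 5, 5).
For n = 3: C(8, 5) = 56.

56


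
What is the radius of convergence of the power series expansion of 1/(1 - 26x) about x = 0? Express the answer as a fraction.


Expanding 1/(1 - 26x) = sum_{k>=0} 26^k x^k, the series converges when |26x| < 1, i.e., |x| < 1/26.
So the radius of convergence is 1/26 = 1/26.

1/26


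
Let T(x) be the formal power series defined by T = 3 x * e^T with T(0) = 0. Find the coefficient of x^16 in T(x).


Apply the Lagrange inversion formula: if T = 3 x * phi(T) with phi(t) = e^t, then
[x^n] T = 3^n * (1/n) [t^(n-1)] phi(t)^n = 3^n * (1/n) [t^(n-1)] e^(n t) = 3^n * (1/n) * n^(n-1) / (n-1)! = 3^n * n^(n-1) / n!.
When c = 1 this is the Cayley count of rooted labeled trees on n vertices, divided by n!.
For n = 16: 3^16 * 16^15 / 16! = 43046721 * 1152921504606846976/20922789888000 = 2077601987473440768/875875.

2077601987473440768/875875


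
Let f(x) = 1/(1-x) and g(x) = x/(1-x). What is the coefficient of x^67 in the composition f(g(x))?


First simplify the composition: f(g(x)) = 1/(1 - x/(1-x)) = (1-x)/((1-x) - x) = (1-x)/(1-2x).
Now extract the coefficient. Write (1-x)/(1-2x) = 1/(1-2x) - x/(1-2x).
The coefficient of x^n in 1/(1-2x) is 2^n, and in x/(1-2x) is 2^(n-1) (for n >= 1).
So the coefficient of x^67 is 2^67 - 2^66 = 147573952589676412928 - 73786976294838206464 = 73786976294838206464.

73786976294838206464


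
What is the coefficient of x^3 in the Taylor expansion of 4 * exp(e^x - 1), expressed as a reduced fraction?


exp(e^x - 1) = sum_{k>=0} Bell_k x^k / k!, where Bell_k is the k-th Bell number.
So the coefficient of x^3 is 4 * Bell_3 / 3!.
Computing: Bell_3 = 5 and 3! = 6, giving
4 * 5/6 = 10/3.

10/3


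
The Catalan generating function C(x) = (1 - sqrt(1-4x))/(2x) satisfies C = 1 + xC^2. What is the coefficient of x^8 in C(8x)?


Substituting x -> 8x scales the n-th coefficient by 8^n, so [x^8] C(8x) = 8^8 * C_8.
C_8 = C(2*8, 8)/(9) = 12870/9 = 1430.
So 8^8 * 1430 = 16777216 * 1430 = 23991418880.

23991418880


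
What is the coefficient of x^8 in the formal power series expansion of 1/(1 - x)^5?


The expansion 1/(1 - x)^r = sum_{k>=0} C(k + r - 1, r - 1) x^k follows from the multiset / negative-binomial theorem (or from repeated differentiation of the geometric series).
For r = 5 and k = 8:
C(12, 4) = 479001600 / (24 * 40320) = 495.

495


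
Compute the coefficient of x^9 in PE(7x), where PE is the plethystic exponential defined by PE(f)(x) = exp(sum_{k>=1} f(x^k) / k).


With f(x) = 7x, the exponent is sum_{k>=1} 7 x^k / k = 7 * (-ln(1 - x)). Exponentiating:
PE(7x) = exp(-7 ln(1 - x)) = 1/(1 - x)^7.
By the negative binomial expansion, [x^n] 1/(1 - x)^7 = C(n + 6, 6).
For n = 9: C(15, 6) = 5005.

5005


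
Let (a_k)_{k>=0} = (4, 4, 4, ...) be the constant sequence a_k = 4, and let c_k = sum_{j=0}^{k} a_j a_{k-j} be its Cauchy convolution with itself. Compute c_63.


Since a_j = 4 for all j >= 0, the convolution sum becomes
c_k = sum_{j=0}^{k} 4 * 4 = 16 * (k + 1).
Equivalently, the generating function of (a_k) is 4/(1 - x) and its square is 16/(1 - x)^2 = sum_{k>=0} 16(k + 1) x^k.
For k = 63: 16 * 64 = 1024.

1024


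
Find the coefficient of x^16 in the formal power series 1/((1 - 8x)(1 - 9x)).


By partial fractions or Cauchy convolution:
The coefficient equals sum_{k=0}^{16} 8^k * 9^(16-k).
= 14425381885981321

14425381885981321


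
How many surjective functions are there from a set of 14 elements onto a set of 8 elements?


By inclusion-exclusion on which target elements are missed, the number of surjections from an n-set onto a k-set is
surj(n, k) = sum_{j=0}^{k} (-1)^j C(k, j) (k - j)^n.
Equivalently surj(n, k) = k! * S(n, k), where S(n, k) is the Stirling number of the second kind.
For n = 14, k = 8:
S(14, 8) = 20912320, so
surj = 8! * 20912320 = 40320 * 20912320 = 843184742400.

843184742400


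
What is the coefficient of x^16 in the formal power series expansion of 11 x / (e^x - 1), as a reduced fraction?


The exponential generating function for Bernoulli numbers is
x / (e^x - 1) = sum_{k>=0} B_k x^k / k!.
So the coefficient of x^16 in 11 x / (e^x - 1) is 11 B_16 / 16!.
Computing: B_16 = -3617/510, 16! = 20922789888000, giving
11 * -3617/510 / 20922789888000 = -3617/970056622080000.

-3617/970056622080000


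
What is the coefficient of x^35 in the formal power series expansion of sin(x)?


The Maclaurin series is sin(t) = sum_{k>=0} (-1)^k t^(2k+1) / (2k+1)!, so substituting t = x, only odd powers of x are nonzero, with coefficient of x^(2k+1) equal to (-1)^k / (2k+1)!.
Write 35 = 2*17 + 1, giving the coefficient (-1)^17 / 35! = -1/10333147966386144929666651337523200000000 = -1/10333147966386144929666651337523200000000.

-1/10333147966386144929666651337523200000000


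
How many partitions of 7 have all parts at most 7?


Using the generating function (1-x)^(-1)(1-x^2)^(-1)...(1-x^7)^(-1),
the coefficient of x^7 counts these restricted partitions.
Result = 15

15


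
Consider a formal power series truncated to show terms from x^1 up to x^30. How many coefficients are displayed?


From x^1 to x^30 inclusive, the count is 30 - 1 + 1 = 30.

30


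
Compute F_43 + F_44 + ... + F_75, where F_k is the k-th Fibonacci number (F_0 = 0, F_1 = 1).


Use the identity sum_{k=0}^{N} F_k = F_{N+2} - 1 (which follows from F_{k+2} - F_{k+1} = F_k). Then
sum_{k=43}^{75} F_k = (F_{77} - 1) - (F_{44} - 1) = F_{77} - F_{44}.
Computing: F_{77} = 5527939700884757, F_{44} = 701408733, so
Sum = 5527939700884757 - 701408733 = 5527938999476024.

5527938999476024


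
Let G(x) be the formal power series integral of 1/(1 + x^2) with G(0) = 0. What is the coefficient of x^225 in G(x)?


1/(1 + x^2) = sum_{j>=0} (-1)^j x^(2j). Integrating termwise with G(0) = 0:
G(x) = sum_{j>=0} (-1)^j x^(2j+1) / (2j+1) = arctan(x).
Only odd powers are nonzero. For x^225 write 225 = 2*112 + 1, giving
(-1)^112 / 225 = 1/225 = 1/225.

1/225


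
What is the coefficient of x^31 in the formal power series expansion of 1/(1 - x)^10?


The negative binomial / multiset identity is
1/(1 - x)^r = sum_{k>=0} C(k + r - 1, r - 1) x^k.
Here r = 10 and k = 31, so the coefficient is
C(31 + 9, 9) = C(40, 9)
= 273438880

273438880


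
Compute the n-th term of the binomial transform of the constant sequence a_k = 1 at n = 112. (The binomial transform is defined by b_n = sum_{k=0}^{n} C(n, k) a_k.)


With a_k = 1 for all k, b_n = sum_{k=0}^{n} C(n, k) = 2^n by the binomial theorem.
For n = 112: 2^112 = 5192296858534827628530496329220096.

5192296858534827628530496329220096


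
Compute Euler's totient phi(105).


phi(n) counts integers in [1, n] coprime to n. Using the multiplicative formula phi(n) = n * prod_{p | n} (1 - 1/p):
105 = 3 * 5 * 7, so
phi(105) = 105 * (1 - 1/3) * (1 - 1/5) * (1 - 1/7) = 48.

48


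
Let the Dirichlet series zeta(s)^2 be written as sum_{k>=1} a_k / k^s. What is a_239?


The Dirichlet convolution of the constant function 1 with itself gives (1 * 1)(k) = sum_{d | k} 1 = d(k), the number of positive divisors of k.
Since zeta(s) = sum_{k>=1} 1/k^s, we have zeta(s)^2 = sum_{k>=1} d(k)/k^s, so a_k = d(k).
For k = 239: the divisors are 1, 239.
Count = 2.

2


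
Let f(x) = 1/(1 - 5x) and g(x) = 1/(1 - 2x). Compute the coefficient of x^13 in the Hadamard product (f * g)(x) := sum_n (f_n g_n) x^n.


f has coefficients f_k = 5^k and g has coefficients g_k = 2^k, so the Hadamard product has coefficient (f*g)_k = 5^k * 2^k = 10^k.
For k = 13: 10^13 = 10000000000000.

10000000000000


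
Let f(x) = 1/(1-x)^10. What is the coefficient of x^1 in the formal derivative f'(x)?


Differentiate: d/dx [ 1/(1-x)^r ] = r / (1-x)^(r+1).
Here r = 10, so f'(x) = 10 / (1-x)^11.
The expansion of 1/(1-x)^(r+1) has coefficient of x^n equal to C(n+r, r).
So the coefficient of x^1 in f'(x) is
10 * C(11, 10) = 10 * 11 = 110

110


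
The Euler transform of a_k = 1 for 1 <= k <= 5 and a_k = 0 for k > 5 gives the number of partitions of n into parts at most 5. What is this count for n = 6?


Partitions of 6 into parts at most 5:
Using generating function (1-x)^(-1)(1-x^2)^(-1)...(1-x^5)^(-1),
the coefficient of x^6 = 10

10


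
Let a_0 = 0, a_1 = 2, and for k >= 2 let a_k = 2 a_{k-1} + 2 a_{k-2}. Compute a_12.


Iterating the recurrence forward:
a_0 = 0
a_1 = 2
a_2 = 2*2 + 2*0 = 4
a_3 = 2*4 + 2*2 = 12
a_4 = 2*12 + 2*4 = 32
a_5 = 2*32 + 2*12 = 88
a_6 = 2*88 + 2*32 = 240
a_7 = 2*240 + 2*88 = 656
a_8 = 2*656 + 2*240 = 1792
a_9 = 2*1792 + 2*656 = 4896
a_10 = 2*4896 + 2*1792 = 13376
a_11 = 2*13376 + 2*4896 = 36544
a_12 = 2*36544 + 2*13376 = 99840
So a_12 = 99840.

99840


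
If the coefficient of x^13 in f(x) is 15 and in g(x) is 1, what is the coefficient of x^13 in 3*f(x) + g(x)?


Scalar multiplication scales coefficients: 3 * 15 = 45.
Then add the g coefficient: 45 + 1
= 46

46


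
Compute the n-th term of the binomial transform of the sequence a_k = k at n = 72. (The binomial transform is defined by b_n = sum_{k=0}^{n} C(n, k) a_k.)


With a_k = k, b_n = sum_{k=0}^{n} C(n, k) k. Using k * C(n, k) = n * C(n-1, k-1) gives b_n = n * sum_{k>=1} C(n-1, k-1) = n * 2^(n-1).
For n = 72: 72 * 2^71 = 72 * 2361183241434822606848 = 170005193383307227693056.

170005193383307227693056


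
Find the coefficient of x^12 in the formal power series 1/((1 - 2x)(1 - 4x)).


By partial fractions or Cauchy convolution:
The coefficient equals sum_{k=0}^{12} 2^k * 4^(12-k).
= 33550336

33550336


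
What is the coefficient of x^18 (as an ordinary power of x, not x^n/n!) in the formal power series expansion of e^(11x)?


The exponential series is e^y = sum_{k>=0} y^k / k!. Substituting y = 11x gives
e^(11x) = sum_{k>=0} 11^k x^k / k!.
So the coefficient of x^n is a^n/n! with a = 11, n = 18:
11^18 / 18! = 5559917313492231481/6402373705728000 = 505447028499293771/582033973248000

505447028499293771/582033973248000


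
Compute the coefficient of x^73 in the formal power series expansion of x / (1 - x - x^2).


Let f(x) = sum_{k>=0} a_k x^k. Multiplying f(x) * (1 - x - x^2) = x and matching coefficients gives a_0 = 0, a_1 = 1, and a_k = a_{k-1} + a_{k-2} for k >= 2. These are the Fibonacci numbers F_k.
Iterating from F_0 = 0, F_1 = 1:
F_0=0, F_1=1, F_2=1, F_3=2, F_4=3, F_5=5, F_6=8, F_7=13, F_8=21, F_9=34, ...
F_73 = 806515533049393.

806515533049393


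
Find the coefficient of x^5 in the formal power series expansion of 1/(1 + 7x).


Write 1/(1 + c x) = 1/(1 - (-c) x) and apply the geometric-series identity
1/(1 - y) = sum_{k>=0} y^k to get 1/(1 + c x) = sum_{k>=0} (-c)^k x^k.
So the coefficient of x^k is (-c)^k = (-1)^k * c^k.
Here c = 7 and k = 5:
(-7)^5 = -1 * 16807 = -16807

-16807


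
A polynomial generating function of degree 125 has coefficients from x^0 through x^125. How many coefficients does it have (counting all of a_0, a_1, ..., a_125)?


A polynomial of degree 125 takes the form a_0 + a_1 x + ... + a_125 x^125.
The number of coefficients is 125 + 1 = 126.

126


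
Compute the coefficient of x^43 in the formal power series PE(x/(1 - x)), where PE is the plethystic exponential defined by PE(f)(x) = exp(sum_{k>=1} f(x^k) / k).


For f(x) = x/(1 - x) we have
sum_{k>=1} f(x^k) / k = sum_{k>=1} (1/k) * x^k / (1 - x^k) = sum_{k, m >= 1} x^(k m) / k,
which after exponentiating simplifies to
PE(x/(1 - x)) = prod_{k>=1} 1 / (1 - x^k).
This is the generating function for the partition function p(n), so the coefficient of x^43 is p(43).
Computing p(43) by dynamic programming over parts 1, 2, ..., 43: p(43) = 63261.

63261


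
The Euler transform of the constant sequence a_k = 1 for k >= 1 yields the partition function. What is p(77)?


The Euler transform converts the sequence a_k = 1 into the number of integer partitions.
Using the recurrence or dynamic programming:
p(77) = 10619863

10619863


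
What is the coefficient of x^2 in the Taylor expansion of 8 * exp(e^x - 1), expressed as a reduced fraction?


exp(e^x - 1) = sum_{k>=0} Bell_k x^k / k!, where Bell_k is the k-th Bell number.
So the coefficient of x^2 is 8 * Bell_2 / 2!.
Computing: Bell_2 = 2 and 2! = 2, giving
8 * 2/2 = 8.

8


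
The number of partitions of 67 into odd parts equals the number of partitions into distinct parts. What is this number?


Computing partitions of 67 into odd parts (1, 3, 5, ...):
Using the generating function prod_{k>=0} 1/(1-x^(2k+1)),
the count is 22250

22250


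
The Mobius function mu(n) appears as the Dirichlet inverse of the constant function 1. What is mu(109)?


109 = 109 (all distinct primes).
mu(109) = (-1)^1 = -1

-1


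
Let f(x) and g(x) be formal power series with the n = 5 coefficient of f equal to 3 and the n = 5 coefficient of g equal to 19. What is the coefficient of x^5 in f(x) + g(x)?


Addition of formal power series is termwise.
The coefficient of x^5 in f + g = 3 + 19
= 22

22


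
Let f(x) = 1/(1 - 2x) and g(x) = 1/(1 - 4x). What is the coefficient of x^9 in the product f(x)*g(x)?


The coefficient of x^n in f*g is the Cauchy product: sum_{k=0}^{n} a^k * b^(n-k).
With a=2, b=4, n=9:
sum_{k=0}^{9} 2^k * 4^(9-k)
= 523776

523776


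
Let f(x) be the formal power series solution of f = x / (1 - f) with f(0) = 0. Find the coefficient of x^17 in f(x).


Apply Lagrange inversion: f = x * phi(f) with phi(t) = 1/(1 - t), so
[x^n] f = (1/n) [t^(n-1)] phi(t)^n = (1/n) [t^(n-1)] (1 - t)^(-n) = (1/n) C(2n - 2, n - 1) = C_{n-1}.
For n = 17: C_16 = C(32, 16) / 17 = 601080390/17 = 35357670 = 35357670.

35357670


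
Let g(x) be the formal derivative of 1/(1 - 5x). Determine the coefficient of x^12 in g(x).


Differentiate termwise: d/dx sum_{k>=0} 5^k x^k = sum_{k>=1} k 5^k x^(k-1) = sum_{j>=0} (j+1) 5^(j+1) x^j.
Equivalently, d/dx [1/(1 - 5x)] = 5/(1 - 5x)^2.
For j = 12: 13 * 5^13 = 13 * 1220703125 = 15869140625.

15869140625


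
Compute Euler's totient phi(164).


phi(n) counts integers in [1, n] coprime to n. Using the multiplicative formula phi(n) = n * prod_{p | n} (1 - 1/p):
164 = 2^2 * 41, so
phi(164) = 164 * (1 - 1/2) * (1 - 1/41) = 80.

80


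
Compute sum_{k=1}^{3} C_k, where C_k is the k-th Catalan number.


C_1 through C_3: 1, 2, 5
Sum = 1 + 2 + 5
= 8

8


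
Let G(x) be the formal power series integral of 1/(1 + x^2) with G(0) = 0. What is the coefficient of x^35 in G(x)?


1/(1 + x^2) = sum_{j>=0} (-1)^j x^(2j). Integrating termwise with G(0) = 0:
G(x) = sum_{j>=0} (-1)^j x^(2j+1) / (2j+1) = arctan(x).
Only odd powers are nonzero. For x^35 write 35 = 2*17 + 1, giving
(-1)^17 / 35 = -1/35 = -1/35.

-1/35


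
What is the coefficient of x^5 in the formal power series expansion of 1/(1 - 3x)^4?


The general identity 1/(1 - c x)^r = sum_{k>=0} c^k C(k + r - 1, r - 1) x^k follows by substituting y = c x into 1/(1 - y)^r = sum_{k>=0} C(k + r - 1, r - 1) y^k.
For c = 3, r = 4, k = 5:
3^5 * C(8, 3) = 243 * 56 = 13608.

13608


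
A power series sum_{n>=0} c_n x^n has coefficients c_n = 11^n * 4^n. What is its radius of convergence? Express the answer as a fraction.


By the root test (Cauchy-Hadamard), the radius is R = 1 / limsup_n |c_n|^(1/n).
Here |c_n|^(1/n) = (11^n * 4^n)^(1/n) = 11 * 4 = 44 for all n.
So R = 1/44 = 1/44.

1/44


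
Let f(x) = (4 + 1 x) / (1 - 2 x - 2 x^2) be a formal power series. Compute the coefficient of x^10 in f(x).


Write f(x) = sum_{k>=0} a_k x^k. Multiplying both sides by 1 - 2 x - 2 x^2 gives
(1 - 2 x - 2 x^2) sum_{k>=0} a_k x^k = 4 + 1 x.
Matching coefficients:
 x^0: a_0 = 4
 x^1: a_1 - 2 a_0 = 1  =>  a_1 = 2*4 + 1 = 9
 x^k (k >= 2): a_k = 2 a_{k-1} + 2 a_{k-2}.
Iterating: a_2 = 26, a_3 = 70, a_4 = 192, a_5 = 524, a_6 = 1432, a_7 = 3912, a_8 = 10688, a_9 = 29200, a_10 = 79776.
So the coefficient of x^10 is 79776.

79776


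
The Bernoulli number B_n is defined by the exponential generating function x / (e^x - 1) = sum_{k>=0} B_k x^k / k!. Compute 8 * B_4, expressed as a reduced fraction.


Bernoulli numbers can also be computed recursively via B_0 = 1 and sum_{j=0}^{m} C(m+1, j) B_j = 0 for m >= 1. Odd-index Bernoulli numbers vanish for k >= 3.
Computing B_4 = -1/30, so 8 * B_4 = 8 * -1/30 = -4/15.

-4/15


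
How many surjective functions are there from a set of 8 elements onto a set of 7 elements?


By inclusion-exclusion on which target elements are missed, the number of surjections from an n-set onto a k-set is
surj(n, k) = sum_{j=0}^{k} (-1)^j C(k, j) (k - j)^n.
Equivalently surj(n, k) = k! * S(n, k), where S(n, k) is the Stirling number of the second kind.
For n = 8, k = 7:
S(8, 7) = 28, so
surj = 7! * 28 = 5040 * 28 = 141120.

141120


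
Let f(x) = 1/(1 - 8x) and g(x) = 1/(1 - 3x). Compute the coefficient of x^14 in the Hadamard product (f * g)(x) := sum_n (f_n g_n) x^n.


f has coefficients f_k = 8^k and g has coefficients g_k = 3^k, so the Hadamard product has coefficient (f*g)_k = 8^k * 3^k = 24^k.
For k = 14: 24^14 = 21035720123168587776.

21035720123168587776


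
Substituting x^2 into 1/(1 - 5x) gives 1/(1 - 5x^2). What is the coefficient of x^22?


The coefficient of x^(2m) in 1/(1 - 5x^2) is 5^m.
With n = 22 = 2*11, the coefficient is 5^11 = 48828125.

48828125


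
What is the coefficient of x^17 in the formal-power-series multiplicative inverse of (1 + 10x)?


The inverse is 1/(1 + 10x). Apply the geometric identity 1/(1 - y) = sum_{k>=0} y^k with y = -10x:
1/(1 + 10x) = sum_{k>=0} (-10)^k x^k.
So the coefficient of x^17 is (-10)^17 = -100000000000000000.

-100000000000000000


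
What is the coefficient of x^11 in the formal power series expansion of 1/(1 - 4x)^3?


The general identity 1/(1 - c x)^r = sum_{k>=0} c^k C(k + r - 1, r - 1) x^k follows by substituting y = c x into 1/(1 - y)^r = sum_{k>=0} C(k + r - 1, r - 1) y^k.
For c = 4, r = 3, k = 11:
4^11 * C(13, 2) = 4194304 * 78 = 327155712.

327155712


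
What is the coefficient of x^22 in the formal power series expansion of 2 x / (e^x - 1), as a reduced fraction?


The exponential generating function for Bernoulli numbers is
x / (e^x - 1) = sum_{k>=0} B_k x^k / k!.
So the coefficient of x^22 in 2 x / (e^x - 1) is 2 B_22 / 22!.
Computing: B_22 = 854513/138, 22! = 1124000727777607680000, giving
2 * 854513/138 / 1124000727777607680000 = 77683/7050550019695902720000.

77683/7050550019695902720000


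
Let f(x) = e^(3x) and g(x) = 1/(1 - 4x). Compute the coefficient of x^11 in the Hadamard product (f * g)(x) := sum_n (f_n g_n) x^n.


Expanding: f_k = 3^k/k! (from e^(3x)) and g_k = 4^k (from 1/(1 - 4x)). So the Hadamard coefficient (f * g)_k = 3^k 4^k / k! = (12)^k / k!.
For k = 11: 12^11/11! = 743008370688/39916800 = 35831808/1925.

35831808/1925


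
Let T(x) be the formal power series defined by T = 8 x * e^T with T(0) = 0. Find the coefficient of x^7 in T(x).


Apply the Lagrange inversion formula: if T = 8 x * phi(T) with phi(t) = e^t, then
[x^n] T = 8^n * (1/n) [t^(n-1)] phi(t)^n = 8^n * (1/n) [t^(n-1)] e^(n t) = 8^n * (1/n) * n^(n-1) / (n-1)! = 8^n * n^(n-1) / n!.
When c = 1 this is the Cayley count of rooted labeled trees on n vertices, divided by n!.
For n = 7: 8^7 * 7^6 / 7! = 2097152 * 117649/5040 = 2202927104/45.

2202927104/45


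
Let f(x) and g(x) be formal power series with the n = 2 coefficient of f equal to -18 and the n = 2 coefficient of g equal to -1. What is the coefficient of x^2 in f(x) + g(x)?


Addition of formal power series is termwise.
The coefficient of x^2 in f + g = -18 + -1
= -19

-19


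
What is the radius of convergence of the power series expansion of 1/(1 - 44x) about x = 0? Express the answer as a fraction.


Expanding 1/(1 - 44x) = sum_{k>=0} 44^k x^k, the series converges when |44x| < 1, i.e., |x| < 1/44.
So the radius of convergence is 1/44 = 1/44.

1/44


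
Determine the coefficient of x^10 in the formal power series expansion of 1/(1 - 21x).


The geometric series identity gives 1/(1 - c x) = sum_{k>=0} c^k x^k, so the coefficient of x^k is c^k.
Here c = 21 and k = 10.
Computing: 21^10 = 16679880978201

16679880978201


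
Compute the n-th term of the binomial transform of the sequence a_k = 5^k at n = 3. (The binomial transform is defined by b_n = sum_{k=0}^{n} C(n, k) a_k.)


With a_k = 5^k, b_n = sum_{k=0}^{n} C(n, k) 5^k = (1 + 5)^n by the binomial theorem.
For n = 3: (1 + 5)^3 = 6^3 = 216.

216


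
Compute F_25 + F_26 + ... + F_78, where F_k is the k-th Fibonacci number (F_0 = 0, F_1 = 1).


Use the identity sum_{k=0}^{N} F_k = F_{N+2} - 1 (which follows from F_{k+2} - F_{k+1} = F_k). Then
sum_{k=25}^{78} F_k = (F_{80} - 1) - (F_{26} - 1) = F_{80} - F_{26}.
Computing: F_{80} = 23416728348467685, F_{26} = 121393, so
Sum = 23416728348467685 - 121393 = 23416728348346292.

23416728348346292


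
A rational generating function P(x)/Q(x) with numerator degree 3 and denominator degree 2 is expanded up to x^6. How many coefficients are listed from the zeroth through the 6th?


Expanding up to x^6 gives the coefficients for x^0, x^1, ..., x^6.
That is 6 + 1 = 7 coefficients in total.

7


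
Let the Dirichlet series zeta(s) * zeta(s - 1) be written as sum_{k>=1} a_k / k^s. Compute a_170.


Convolution gives a_k = sum_{d | k} d * 1 = sum_{d | k} d = sigma(k), the sum of positive divisors of k.
For k = 170, the divisors are 1, 2, 5, 10, 17, 34, 85, 170, so
sigma(170) = 1 + 2 + 5 + 10 + 17 + 34 + 85 + 170 = 324.

324


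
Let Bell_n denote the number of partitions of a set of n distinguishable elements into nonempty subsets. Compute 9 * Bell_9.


Bell_9 can be computed from the Bell triangle or from Dobinski's identity Bell_n = (1/e) * sum_{k>=0} k^n / k!.
Computing Bell_9 = 21147.
Then 9 * 21147 = 190323.

190323


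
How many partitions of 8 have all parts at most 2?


Using the generating function (1-x)^(-1)(1-x^2)^(-1),
the coefficient of x^8 counts these restricted partitions.
Result = 5

5


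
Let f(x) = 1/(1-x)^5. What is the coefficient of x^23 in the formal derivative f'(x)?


Differentiate: d/dx [ 1/(1-x)^r ] = r / (1-x)^(r+1).
Here r = 5, so f'(x) = 5 / (1-x)^6.
The expansion of 1/(1-x)^(r+1) has coefficient of x^n equal to C(n+r, r).
So the coefficient of x^23 in f'(x) is
5 * C(28, 5) = 5 * 98280 = 491400

491400


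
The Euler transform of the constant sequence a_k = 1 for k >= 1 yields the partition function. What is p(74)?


The Euler transform converts the sequence a_k = 1 into the number of integer partitions.
Using the recurrence or dynamic programming:
p(74) = 7089500

7089500


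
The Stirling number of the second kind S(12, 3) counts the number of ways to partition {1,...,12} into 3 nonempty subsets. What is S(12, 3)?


Using the explicit formula S(n,k) = (1/k!) sum_{j=0}^{k} (-1)^(k-j) C(k,j) j^n:
S(12, 3) = 86526
Equivalently, S(n,k) is n! times the coefficient of x^n in the EGF (e^x - 1)^k / k!.

86526


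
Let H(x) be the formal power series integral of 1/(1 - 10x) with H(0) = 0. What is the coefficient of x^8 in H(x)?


1/(1 - 10x) = sum_{k>=0} 10^k x^k. Integrating termwise with H(0) = 0:
H(x) = sum_{k>=0} 10^k x^(k+1) / (k+1) = sum_{m>=1} 10^(m-1) x^m / m.
For m = 8: 10^7/8 = 10000000/8 = 1250000.

1250000


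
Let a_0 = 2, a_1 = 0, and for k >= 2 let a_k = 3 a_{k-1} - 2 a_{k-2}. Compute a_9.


Iterating the recurrence forward:
a_0 = 2
a_1 = 0
a_2 = 3*0 - 2*2 = -4
a_3 = 3*-4 - 2*0 = -12
a_4 = 3*-12 - 2*-4 = -28
a_5 = 3*-28 - 2*-12 = -60
a_6 = 3*-60 - 2*-28 = -124
a_7 = 3*-124 - 2*-60 = -252
a_8 = 3*-252 - 2*-124 = -508
a_9 = 3*-508 - 2*-252 = -1020
So a_9 = -1020.

-1020


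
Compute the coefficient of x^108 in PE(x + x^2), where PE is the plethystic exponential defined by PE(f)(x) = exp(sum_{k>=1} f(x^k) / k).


With f(x) = x + x^2, the exponent is sum_{k>=1} (x^k + x^(2k)) / k = -ln(1 - x) - ln(1 - x^2). Exponentiating:
PE(x + x^2) = 1 / ((1 - x)(1 - x^2)).
This is the generating function for partitions of n into parts of size 1 or 2. The number of 2's can be any j in 0..54, and the rest are 1's, so
[x^108] = floor(108/2) + 1 = 55.

55


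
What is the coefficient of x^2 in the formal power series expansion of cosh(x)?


The Maclaurin series is cosh(t) = sum_{m>=0} t^(2m) / (2m)!, so substituting t = x, only even powers of x are nonzero, with coefficient of x^(2m) equal to 1 / (2m)!.
For x^2 the coefficient is 1/2! = 1/2 = 1/2.

1/2
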